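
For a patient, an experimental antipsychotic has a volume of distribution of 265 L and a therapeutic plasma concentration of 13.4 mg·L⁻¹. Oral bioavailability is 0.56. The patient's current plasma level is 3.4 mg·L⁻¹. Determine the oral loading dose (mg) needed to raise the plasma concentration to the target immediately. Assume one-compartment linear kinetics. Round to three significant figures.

4730 mg

Concentration deficit ΔC = 13.4 − 3.4 = 10.00 mg/L
LD = Vd × ΔC / F = 265.0 × 10.00 / 0.56 = 4732 mg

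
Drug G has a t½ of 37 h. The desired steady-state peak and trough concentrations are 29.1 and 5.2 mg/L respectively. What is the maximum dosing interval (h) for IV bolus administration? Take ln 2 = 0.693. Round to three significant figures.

k = 0.693 / t½ = 0.693 / 37 = 0.01873 h⁻¹
Between IV bolus doses, concentration decays as C = C₀·e^(−kτ), so C_peak/C_trough = e^(kτ).
τ_max = ln(C_peak/C_trough) / k = ln(29.1/5.2) / 0.01873 = 1.722 / 0.01873 = 91.94 h

91.9 h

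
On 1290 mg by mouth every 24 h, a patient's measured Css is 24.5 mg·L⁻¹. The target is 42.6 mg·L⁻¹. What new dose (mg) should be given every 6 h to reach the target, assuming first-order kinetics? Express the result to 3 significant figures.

561 mg

For first-order elimination, Css ∝ F·D/(CL·τ); F and CL are unchanged, so Css ∝ D/τ.
D₂ = D₁ × (Css,target / Css,current) × (τ₂/τ₁) = 1290 × (42.6/24.5) × (6/24) = 560.8 mg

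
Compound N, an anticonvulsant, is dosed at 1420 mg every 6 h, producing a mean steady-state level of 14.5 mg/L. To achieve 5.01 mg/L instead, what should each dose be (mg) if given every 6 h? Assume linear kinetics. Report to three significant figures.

491 mg

For first-order elimination, Css ∝ F·D/(CL·τ); F and CL are unchanged, so Css ∝ D/τ.
D₂ = D₁ × (Css,target / Css,current) = 1420 × 5.01/14.5 = 490.6 mg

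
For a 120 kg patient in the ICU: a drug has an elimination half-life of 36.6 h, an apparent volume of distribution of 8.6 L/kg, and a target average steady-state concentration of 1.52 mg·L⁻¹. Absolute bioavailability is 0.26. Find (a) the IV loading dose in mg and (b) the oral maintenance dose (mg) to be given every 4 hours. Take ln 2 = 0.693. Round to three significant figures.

Total Vd = 8.6 × 120 = 1032 L
LD = Vd × C = 1032 × 1.52 = 1569 mg
CL = 0.693 × Vd / t½ = 0.693 × 1032 / 36.6 = 19.54 L/h
D = CL × Css × τ / F = 19.54 × 1.52 × 4 / 0.26 = 456.9 mg

(a) 1570 mg; (b) 457 mg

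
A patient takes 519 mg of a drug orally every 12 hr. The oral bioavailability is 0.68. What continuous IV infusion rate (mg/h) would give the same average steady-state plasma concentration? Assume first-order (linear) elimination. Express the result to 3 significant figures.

Equivalent systemic input: infusion rate = F·D/τ.
Rate = 0.68 × 519 / 12 = 29.41 mg/h

29.4 mg/h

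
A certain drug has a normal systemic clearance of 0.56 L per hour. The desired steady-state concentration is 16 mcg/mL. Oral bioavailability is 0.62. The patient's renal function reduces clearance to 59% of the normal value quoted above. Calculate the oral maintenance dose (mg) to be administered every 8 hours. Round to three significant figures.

68.2 mg

Patient clearance = 0.59 × 0.5600 = 0.3304 L/h
D = CL × Css × τ / F = 0.3304 × 16 × 8 / 0.62 = 68.21 mg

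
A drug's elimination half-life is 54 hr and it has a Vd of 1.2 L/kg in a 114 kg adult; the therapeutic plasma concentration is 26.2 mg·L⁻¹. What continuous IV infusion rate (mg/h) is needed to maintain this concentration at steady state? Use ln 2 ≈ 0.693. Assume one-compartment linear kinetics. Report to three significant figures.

Total Vd = 1.2 × 114 = 136.8 L
k = 0.693/54 = 0.01283 h⁻¹, so CL = k·Vd = 0.01283 × 136.8 = 1.755 L/h
Infusion rate = CL × Css = 1.755 × 26.2 = 45.98 mg/h

46.0 mg/h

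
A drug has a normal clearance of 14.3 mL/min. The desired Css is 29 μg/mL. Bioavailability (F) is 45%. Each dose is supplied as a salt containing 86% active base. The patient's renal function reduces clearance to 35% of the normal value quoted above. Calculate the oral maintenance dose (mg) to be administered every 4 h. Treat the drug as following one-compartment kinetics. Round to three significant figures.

90.0 mg

Convert clearance: 14.3 mL/min × 60 min/h ÷ 1000 mL/L = 0.8580 L/h
Patient clearance = 0.35 × 0.8580 = 0.3003 L/h
D = CL × Css × τ / F / S = 0.3003 × 29 × 4 / 0.45 / 0.86 = 90.01 mg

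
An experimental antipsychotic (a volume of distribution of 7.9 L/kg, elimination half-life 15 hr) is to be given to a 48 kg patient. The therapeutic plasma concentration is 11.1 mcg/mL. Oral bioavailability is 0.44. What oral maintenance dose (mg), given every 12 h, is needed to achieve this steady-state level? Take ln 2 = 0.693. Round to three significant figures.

5300 mg

Vd(total) = 48 kg × 7.9 L/kg = 379.2 L
k = 0.693/15 = 0.04620 h⁻¹, so CL = k·Vd = 0.04620 × 379.2 = 17.52 L/h
D = CL × Css × τ / F = 17.52 × 11.1 × 12 / 0.44 = 5304 mg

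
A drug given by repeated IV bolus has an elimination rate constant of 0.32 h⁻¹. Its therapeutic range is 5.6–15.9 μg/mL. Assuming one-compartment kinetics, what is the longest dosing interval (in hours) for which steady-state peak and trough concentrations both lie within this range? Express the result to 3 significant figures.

3.26 h

Between IV bolus doses, concentration decays as C = C₀·e^(−kτ), so C_peak/C_trough = e^(kτ).
τ_max = ln(C_peak/C_trough) / k = ln(15.9/5.6) / 0.3200 = 1.044 / 0.3200 = 3.263 h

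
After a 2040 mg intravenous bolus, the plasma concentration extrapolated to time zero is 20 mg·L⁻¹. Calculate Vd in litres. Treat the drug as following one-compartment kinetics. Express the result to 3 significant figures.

102 L

Immediately after an IV bolus, C₀ = Dose / Vd, so Vd = Dose / C₀.
Vd = 2040 / 20 = 102.0 L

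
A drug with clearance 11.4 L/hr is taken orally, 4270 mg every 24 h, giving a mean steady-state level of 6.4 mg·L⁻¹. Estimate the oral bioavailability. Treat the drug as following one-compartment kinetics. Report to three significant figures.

F·D/τ = CL·Css at steady state → F = CL·Css·τ / D.
F = 11.4 × 6.4 × 24 / 4270 = 0.410

0.410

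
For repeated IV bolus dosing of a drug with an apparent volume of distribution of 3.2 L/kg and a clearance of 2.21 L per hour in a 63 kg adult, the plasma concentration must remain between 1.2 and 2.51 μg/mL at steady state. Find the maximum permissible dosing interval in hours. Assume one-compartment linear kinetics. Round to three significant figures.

Vd(total) = 63 kg × 3.2 L/kg = 201.6 L
k = CL / Vd = 2.210 / 201.6 = 0.01096 h⁻¹
Between IV bolus doses, concentration decays as C = C₀·e^(−kτ), so C_peak/C_trough = e^(kτ).
τ_max = ln(C_peak/C_trough) / k = ln(2.51/1.2) / 0.01096 = 0.7380 / 0.01096 = 67.34 h

67.3 h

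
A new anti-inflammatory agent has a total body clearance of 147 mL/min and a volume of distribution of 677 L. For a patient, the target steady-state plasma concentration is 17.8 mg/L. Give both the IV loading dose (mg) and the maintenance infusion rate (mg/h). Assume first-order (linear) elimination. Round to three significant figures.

(a) 12100 mg; (b) 157 mg/h

Loading: fill Vd to C_target → 677.0 L × 17.8 mg/L = 12050 mg
CL = 147 mL/min = 147 × 0.06 = 8.820 L/h
Maintenance: replace elimination → rate = CL × Css = 8.820 × 17.8 = 157.0 mg/h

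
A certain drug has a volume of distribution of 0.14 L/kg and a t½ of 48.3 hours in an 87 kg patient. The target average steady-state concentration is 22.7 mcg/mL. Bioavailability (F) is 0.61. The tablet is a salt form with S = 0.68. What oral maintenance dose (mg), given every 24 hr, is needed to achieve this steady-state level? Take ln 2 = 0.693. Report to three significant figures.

230 mg

Total Vd = 0.14 × 87 = 12.18 L
CL = ln 2 · Vd / t½ = 0.693 × 12.18 / 48.3 = 0.1748 L/h
D = CL × Css × τ / F / S = 0.1748 × 22.7 × 24 / 0.61 / 0.68 = 229.6 mg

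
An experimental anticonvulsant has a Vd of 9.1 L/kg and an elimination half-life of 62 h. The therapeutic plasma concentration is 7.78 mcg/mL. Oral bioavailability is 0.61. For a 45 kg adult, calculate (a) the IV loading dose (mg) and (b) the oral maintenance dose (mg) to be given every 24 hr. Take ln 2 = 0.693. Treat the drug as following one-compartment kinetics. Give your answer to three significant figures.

(a) 3190 mg; (b) 1400 mg

Vd = 9.1 L/kg × 45 kg = 409.5 L
LD = Vd × C = 409.5 × 7.78 = 3186 mg
CL = 0.693 × Vd / t½ = 0.693 × 409.5 / 62 = 4.577 L/h
D = CL × Css × τ / F = 4.577 × 7.78 × 24 / 0.61 = 1401 mg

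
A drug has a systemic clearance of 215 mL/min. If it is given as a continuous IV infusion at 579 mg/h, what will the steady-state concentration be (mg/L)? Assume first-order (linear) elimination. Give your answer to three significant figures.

Convert clearance: 215 mL/min × 60 min/h ÷ 1000 mL/L = 12.90 L/h
Css = rate / CL = 579 / 12.90 = 44.88 mg/L

44.9 mg/L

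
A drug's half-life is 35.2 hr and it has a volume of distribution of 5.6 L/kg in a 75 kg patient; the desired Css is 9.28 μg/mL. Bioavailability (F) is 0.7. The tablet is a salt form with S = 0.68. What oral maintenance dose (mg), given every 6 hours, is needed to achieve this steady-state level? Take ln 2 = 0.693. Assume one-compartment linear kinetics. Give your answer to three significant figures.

967 mg

Vd(total) = 75 kg × 5.6 L/kg = 420.0 L
k = 0.693/35.2 = 0.01969 h⁻¹, so CL = k·Vd = 0.01969 × 420.0 = 8.270 L/h
D = CL × Css × τ / F / S = 8.270 × 9.28 × 6 / 0.7 / 0.68 = 967.4 mg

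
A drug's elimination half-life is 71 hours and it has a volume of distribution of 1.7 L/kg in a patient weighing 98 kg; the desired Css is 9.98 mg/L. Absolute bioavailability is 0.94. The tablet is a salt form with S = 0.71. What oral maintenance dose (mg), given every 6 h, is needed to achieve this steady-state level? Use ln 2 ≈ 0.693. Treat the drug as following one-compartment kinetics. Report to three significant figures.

146 mg

Total Vd = 1.7 × 98 = 166.6 L
CL = ln 2 · Vd / t½ = 0.693 × 166.6 / 71 = 1.626 L/h
D = CL × Css × τ / F / S = 1.626 × 9.98 × 6 / 0.94 / 0.71 = 145.9 mg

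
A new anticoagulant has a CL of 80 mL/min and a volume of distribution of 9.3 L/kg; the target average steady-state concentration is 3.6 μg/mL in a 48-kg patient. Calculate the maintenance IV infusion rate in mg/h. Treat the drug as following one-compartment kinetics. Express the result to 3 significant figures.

CL = 80 mL/min = 80 × 0.06 = 4.800 L/h
Maintenance depends on clearance, not Vd — rate in must match rate out.
Rate = CL × Css = 4.800 × 3.6 = 17.28 mg/h

17.3 mg/h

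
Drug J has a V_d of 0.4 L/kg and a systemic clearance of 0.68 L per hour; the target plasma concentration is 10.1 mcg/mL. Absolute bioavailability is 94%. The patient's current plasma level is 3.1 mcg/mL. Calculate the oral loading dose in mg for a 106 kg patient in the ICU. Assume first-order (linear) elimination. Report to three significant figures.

Total Vd = 0.4 × 106 = 42.40 L
The loading dose fills Vd to the target concentration; clearance is irrelevant here.
Concentration deficit ΔC = 10.1 − 3.1 = 7.000 mg/L
LD = Vd × ΔC / F = 42.40 × 7.000 / 0.94 = 315.7 mg

316 mg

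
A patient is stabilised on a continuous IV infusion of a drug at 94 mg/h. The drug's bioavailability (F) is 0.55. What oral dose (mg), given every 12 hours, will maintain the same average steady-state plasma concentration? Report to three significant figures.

To maintain the same Css, the systemic dosing rate must be unchanged: F·D/τ = infusion rate.
D = rate × τ / F = 94 × 12 / 0.55 = 2051 mg

2050 mg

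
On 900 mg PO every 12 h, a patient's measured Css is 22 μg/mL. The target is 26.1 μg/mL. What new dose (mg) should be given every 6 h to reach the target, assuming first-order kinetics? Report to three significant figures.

534 mg

With linear kinetics, Css is proportional to dose rate (D/τ) at fixed clearance.
D₂ = D₁ × (Css,target / Css,current) × (τ₂/τ₁) = 900 × (26.1/22) × (6/12) = 533.9 mg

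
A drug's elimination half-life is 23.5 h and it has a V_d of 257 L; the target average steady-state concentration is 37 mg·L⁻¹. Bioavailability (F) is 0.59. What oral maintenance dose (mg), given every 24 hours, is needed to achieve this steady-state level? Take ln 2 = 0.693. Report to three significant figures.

11400 mg

CL = ln 2 · Vd / t½ = 0.693 × 257.0 / 23.5 = 7.579 L/h
D = CL × Css × τ / F = 7.579 × 37 × 24 / 0.59 = 11410 mg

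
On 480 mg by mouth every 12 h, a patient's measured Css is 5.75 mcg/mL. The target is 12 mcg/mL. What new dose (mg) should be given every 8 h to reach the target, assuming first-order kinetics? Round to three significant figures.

668 mg

For first-order elimination, Css ∝ F·D/(CL·τ); F and CL are unchanged, so Css ∝ D/τ.
D₂ = D₁ × (Css,target / Css,current) × (τ₂/τ₁) = 480 × (12/5.75) × (8/12) = 667.8 mg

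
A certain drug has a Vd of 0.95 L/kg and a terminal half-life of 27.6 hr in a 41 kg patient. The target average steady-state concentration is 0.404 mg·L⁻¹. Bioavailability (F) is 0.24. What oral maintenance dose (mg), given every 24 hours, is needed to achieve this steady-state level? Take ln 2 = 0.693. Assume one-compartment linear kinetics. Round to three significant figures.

39.5 mg

Vd = 0.95 L/kg × 41 kg = 38.95 L
CL = ln 2 · Vd / t½ = 0.693 × 38.95 / 27.6 = 0.9780 L/h
D = CL × Css × τ / F = 0.9780 × 0.404 × 24 / 0.24 = 39.51 mg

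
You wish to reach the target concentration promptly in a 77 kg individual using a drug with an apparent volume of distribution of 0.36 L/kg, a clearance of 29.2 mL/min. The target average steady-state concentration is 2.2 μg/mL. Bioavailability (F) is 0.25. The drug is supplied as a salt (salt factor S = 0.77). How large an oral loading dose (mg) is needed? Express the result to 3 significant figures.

317 mg

Vd = 0.36 L/kg × 77 kg = 27.72 L
The loading dose fills Vd to the target concentration; clearance is irrelevant here.
LD = Vd × C / F / S = 27.72 × 2.200 / 0.25 / 0.77 = 316.8 mg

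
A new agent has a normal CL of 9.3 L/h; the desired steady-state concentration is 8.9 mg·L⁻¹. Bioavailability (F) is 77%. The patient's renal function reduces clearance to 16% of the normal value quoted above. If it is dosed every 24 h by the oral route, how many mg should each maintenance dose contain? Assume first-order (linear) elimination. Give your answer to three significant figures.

Patient clearance = 0.16 × 9.300 = 1.488 L/h
D = CL × Css × τ / F = 1.488 × 8.9 × 24 / 0.77 = 412.8 mg

413 mg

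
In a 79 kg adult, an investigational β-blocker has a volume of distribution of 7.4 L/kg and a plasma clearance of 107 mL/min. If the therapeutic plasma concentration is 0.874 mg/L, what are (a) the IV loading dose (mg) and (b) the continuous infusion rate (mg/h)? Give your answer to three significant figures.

Total Vd = 7.4 × 79 = 584.6 L
Loading: fill Vd to C_target → 584.6 L × 0.874 mg/L = 510.9 mg
CL = 107 mL/min × 60/1000 = 6.420 L/h
Maintenance infusion rate = CL × Css = 6.420 × 0.874 = 5.611 mg/h

(a) 511 mg; (b) 5.61 mg/h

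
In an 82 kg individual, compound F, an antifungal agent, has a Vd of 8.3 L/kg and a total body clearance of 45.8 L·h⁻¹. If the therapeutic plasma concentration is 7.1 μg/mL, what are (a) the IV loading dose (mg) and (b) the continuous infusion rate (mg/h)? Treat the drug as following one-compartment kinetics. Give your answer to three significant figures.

(a) 4830 mg; (b) 325 mg/h

Vd = 8.3 L/kg × 82 kg = 680.6 L
LD = Vd · C_target = 680.6 × 7.1 = 4832 mg
Infusion rate = 45.80 L/h × 7.1 mg/L = 325.2 mg/h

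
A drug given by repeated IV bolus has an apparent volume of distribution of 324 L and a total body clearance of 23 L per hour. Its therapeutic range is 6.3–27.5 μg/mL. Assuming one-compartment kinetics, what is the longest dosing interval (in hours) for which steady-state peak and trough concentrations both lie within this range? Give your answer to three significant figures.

20.8 h

k = CL / Vd = 23.00 / 324.0 = 0.07099 h⁻¹
Between IV bolus doses, concentration decays as C = C₀·e^(−kτ), so C_peak/C_trough = e^(kτ).
τ_max = ln(C_peak/C_trough) / k = ln(27.5/6.3) / 0.07099 = 1.474 / 0.07099 = 20.76 h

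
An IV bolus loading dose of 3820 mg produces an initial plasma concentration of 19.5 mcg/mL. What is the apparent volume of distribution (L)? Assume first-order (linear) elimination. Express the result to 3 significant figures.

196 L

Immediately after an IV bolus, C₀ = Dose / Vd, so Vd = Dose / C₀.
Vd = 3820 / 19.5 = 195.9 L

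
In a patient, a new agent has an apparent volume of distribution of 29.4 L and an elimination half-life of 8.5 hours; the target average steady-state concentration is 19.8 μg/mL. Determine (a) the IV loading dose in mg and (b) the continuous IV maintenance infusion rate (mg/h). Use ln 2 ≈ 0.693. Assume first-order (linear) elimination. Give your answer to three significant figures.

(a) 582 mg; (b) 47.5 mg/h

LD = Vd × C = 29.40 × 19.8 = 582.1 mg
CL = 0.693 × Vd / t½ = 0.693 × 29.40 / 8.5 = 2.397 L/h
Infusion rate = CL × Css = 2.397 × 19.8 = 47.46 mg/h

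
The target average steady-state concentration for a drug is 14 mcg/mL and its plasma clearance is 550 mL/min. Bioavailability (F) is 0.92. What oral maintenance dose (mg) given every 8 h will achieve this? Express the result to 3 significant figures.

4020 mg

CL = 550 mL/min × 60/1000 = 33.00 L/h
At steady state, dose per interval replaces the amount cleared in that interval: F·D/τ = CL·Css.
D = CL × Css × τ / F = 33.00 × 14 × 8 / 0.92 = 4017 mg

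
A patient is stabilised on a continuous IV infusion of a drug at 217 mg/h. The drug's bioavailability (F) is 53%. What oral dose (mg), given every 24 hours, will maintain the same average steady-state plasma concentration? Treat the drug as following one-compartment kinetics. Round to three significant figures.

To maintain the same Css, the systemic dosing rate must be unchanged: F·D/τ = infusion rate.
D = rate × τ / F = 217 × 24 / 0.53 = 9826 mg

9830 mg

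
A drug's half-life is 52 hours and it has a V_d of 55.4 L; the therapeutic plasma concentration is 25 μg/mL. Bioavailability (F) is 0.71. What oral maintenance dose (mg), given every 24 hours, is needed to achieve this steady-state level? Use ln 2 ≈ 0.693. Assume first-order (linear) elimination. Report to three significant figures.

CL = ln 2 · Vd / t½ = 0.693 × 55.40 / 52 = 0.7383 L/h
D = CL × Css × τ / F = 0.7383 × 25 × 24 / 0.71 = 623.9 mg

624 mg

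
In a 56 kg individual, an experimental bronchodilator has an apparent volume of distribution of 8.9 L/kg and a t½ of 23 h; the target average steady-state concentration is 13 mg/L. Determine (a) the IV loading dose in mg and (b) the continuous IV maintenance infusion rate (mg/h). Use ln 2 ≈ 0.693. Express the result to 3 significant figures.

(a) 6480 mg; (b) 195 mg/h

Vd = 8.9 L/kg × 56 kg = 498.4 L
LD = Vd × C = 498.4 × 13 = 6479 mg
CL = 0.693 × Vd / t½ = 0.693 × 498.4 / 23 = 15.02 L/h
Infusion rate = CL × Css = 15.02 × 13 = 195.3 mg/h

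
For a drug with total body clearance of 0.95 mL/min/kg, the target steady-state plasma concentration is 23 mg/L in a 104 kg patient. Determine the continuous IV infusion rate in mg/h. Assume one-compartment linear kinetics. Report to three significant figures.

136 mg/h

CL = 0.95 mL/min/kg × 104 kg = 98.80 mL/min = 98.80 × 60/1000 = 5.928 L/h
At steady state, infusion rate equals elimination rate: rate in = CL × Css.
R₀ = 5.928 × 23 = 136.3 mg/h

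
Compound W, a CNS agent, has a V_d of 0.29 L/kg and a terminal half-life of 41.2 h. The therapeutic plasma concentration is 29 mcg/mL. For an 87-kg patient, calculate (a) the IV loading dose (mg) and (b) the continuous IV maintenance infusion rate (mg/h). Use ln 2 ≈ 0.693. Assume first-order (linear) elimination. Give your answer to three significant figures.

(a) 732 mg; (b) 12.3 mg/h

Total Vd = 0.29 × 87 = 25.23 L
LD = Vd × C = 25.23 × 29 = 731.7 mg
CL = 0.693 × Vd / t½ = 0.693 × 25.23 / 41.2 = 0.4244 L/h
Infusion rate = CL × Css = 0.4244 × 29 = 12.31 mg/h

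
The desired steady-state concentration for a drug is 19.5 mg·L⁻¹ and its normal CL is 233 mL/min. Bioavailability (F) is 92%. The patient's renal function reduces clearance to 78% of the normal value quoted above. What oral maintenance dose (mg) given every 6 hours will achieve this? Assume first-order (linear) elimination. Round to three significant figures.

CL = 233 mL/min × 60/1000 = 13.98 L/h
Patient clearance = 0.78 × 13.98 = 10.90 L/h
D = CL × Css × τ / F = 10.90 × 19.5 × 6 / 0.92 = 1386 mg

1390 mg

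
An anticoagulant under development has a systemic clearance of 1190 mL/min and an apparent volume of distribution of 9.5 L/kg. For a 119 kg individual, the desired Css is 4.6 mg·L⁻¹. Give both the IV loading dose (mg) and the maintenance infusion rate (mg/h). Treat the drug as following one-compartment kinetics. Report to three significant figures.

(a) 5200 mg; (b) 328 mg/h

Total Vd = 9.5 × 119 = 1131 L
LD = Vd · C_target = 1131 × 4.6 = 5203 mg
CL = 1190 mL/min × 60/1000 = 71.40 L/h
Infusion rate = 71.40 L/h × 4.6 mg/L = 328.4 mg/h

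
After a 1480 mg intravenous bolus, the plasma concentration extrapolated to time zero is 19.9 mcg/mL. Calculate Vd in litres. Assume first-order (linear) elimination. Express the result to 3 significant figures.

74.4 L

Immediately after an IV bolus, C₀ = Dose / Vd, so Vd = Dose / C₀.
Vd = 1480 / 19.9 = 74.37 L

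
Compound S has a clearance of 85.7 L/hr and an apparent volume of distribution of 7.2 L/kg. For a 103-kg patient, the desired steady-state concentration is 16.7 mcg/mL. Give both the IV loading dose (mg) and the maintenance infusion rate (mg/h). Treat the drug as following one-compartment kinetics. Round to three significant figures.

Total Vd = 7.2 × 103 = 741.6 L
LD = Vd · C_target = 741.6 × 16.7 = 12380 mg
Infusion rate = 85.70 L/h × 16.7 mg/L = 1431 mg/h

(a) 12400 mg; (b) 1430 mg/h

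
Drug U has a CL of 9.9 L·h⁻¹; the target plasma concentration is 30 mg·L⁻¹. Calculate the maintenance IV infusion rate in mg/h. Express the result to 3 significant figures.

Rate = CL × Css = 9.900 × 30 = 297.0 mg/h

297 mg/h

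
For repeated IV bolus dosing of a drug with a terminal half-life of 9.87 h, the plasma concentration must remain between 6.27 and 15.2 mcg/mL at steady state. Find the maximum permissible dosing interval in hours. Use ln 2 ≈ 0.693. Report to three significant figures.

12.6 h

k = 0.693 / t½ = 0.693 / 9.87 = 0.07021 h⁻¹
Between IV bolus doses, concentration decays as C = C₀·e^(−kτ), so C_peak/C_trough = e^(kτ).
τ_max = ln(C_peak/C_trough) / k = ln(15.2/6.27) / 0.07021 = 0.8855 / 0.07021 = 12.61 h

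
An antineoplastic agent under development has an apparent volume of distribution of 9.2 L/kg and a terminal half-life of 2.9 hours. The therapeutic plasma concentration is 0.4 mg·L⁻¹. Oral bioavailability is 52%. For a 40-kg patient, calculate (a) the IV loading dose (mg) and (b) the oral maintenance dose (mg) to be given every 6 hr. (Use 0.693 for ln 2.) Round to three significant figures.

Vd(total) = 40 kg × 9.2 L/kg = 368.0 L
LD = Vd × C = 368.0 × 0.4 = 147.2 mg
CL = 0.693 × Vd / t½ = 0.693 × 368.0 / 2.9 = 87.94 L/h
D = CL × Css × τ / F = 87.94 × 0.4 × 6 / 0.52 = 405.9 mg

(a) 147 mg; (b) 406 mg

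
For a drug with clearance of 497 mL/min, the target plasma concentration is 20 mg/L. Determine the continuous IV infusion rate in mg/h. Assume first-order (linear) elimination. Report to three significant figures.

Convert clearance: 497 mL/min × 60 min/h ÷ 1000 mL/L = 29.82 L/h
At steady state, infusion rate equals elimination rate: rate in = CL × Css.
Infusion rate = CL · Css = 29.82 L/h × 20 mg/L = 596.4 mg/h

596 mg/h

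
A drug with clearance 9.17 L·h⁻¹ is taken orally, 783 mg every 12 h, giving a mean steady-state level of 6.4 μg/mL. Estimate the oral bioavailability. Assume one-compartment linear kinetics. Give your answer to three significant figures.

0.899

F·D/τ = CL·Css at steady state → F = CL·Css·τ / D.
F = 9.17 × 6.4 × 12 / 783 = 0.899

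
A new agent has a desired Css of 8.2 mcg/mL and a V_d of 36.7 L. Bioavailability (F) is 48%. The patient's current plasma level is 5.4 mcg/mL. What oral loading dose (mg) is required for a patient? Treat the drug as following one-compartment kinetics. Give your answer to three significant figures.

214 mg

Concentration deficit ΔC = 8.2 − 5.4 = 2.800 mg/L
LD = Vd × ΔC / F = 36.70 × 2.800 / 0.48 = 214.1 mg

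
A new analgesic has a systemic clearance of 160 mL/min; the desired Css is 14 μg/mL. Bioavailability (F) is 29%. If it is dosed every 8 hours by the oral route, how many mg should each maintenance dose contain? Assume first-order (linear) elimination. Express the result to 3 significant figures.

CL = 160 mL/min = 160 × 0.06 = 9.600 L/h
D = CL × Css × τ / F = 9.600 × 14 × 8 / 0.29 = 3708 mg

3710 mg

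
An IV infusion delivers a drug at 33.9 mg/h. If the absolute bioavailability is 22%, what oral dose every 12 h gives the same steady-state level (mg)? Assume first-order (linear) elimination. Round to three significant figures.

To maintain the same Css, the systemic dosing rate must be unchanged: F·D/τ = infusion rate.
D = rate × τ / F = 33.9 × 12 / 0.22 = 1849 mg

1850 mg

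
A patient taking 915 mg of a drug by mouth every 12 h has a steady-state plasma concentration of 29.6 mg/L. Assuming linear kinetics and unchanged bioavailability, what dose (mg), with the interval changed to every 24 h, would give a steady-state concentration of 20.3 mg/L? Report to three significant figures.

1260 mg

With linear kinetics, Css is proportional to dose rate (D/τ) at fixed clearance.
D₂ = D₁ × (Css,target / Css,current) × (τ₂/τ₁) = 915 × (20.3/29.6) × (24/12) = 1255 mg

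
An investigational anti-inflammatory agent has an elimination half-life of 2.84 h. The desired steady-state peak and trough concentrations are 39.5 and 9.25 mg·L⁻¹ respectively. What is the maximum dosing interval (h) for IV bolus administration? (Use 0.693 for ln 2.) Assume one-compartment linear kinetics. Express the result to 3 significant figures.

5.95 h

k = 0.693 / t½ = 0.693 / 2.84 = 0.2440 h⁻¹
Between IV bolus doses, concentration decays as C = C₀·e^(−kτ), so C_peak/C_trough = e^(kτ).
τ_max = ln(C_peak/C_trough) / k = ln(39.5/9.25) / 0.2440 = 1.452 / 0.2440 = 5.951 h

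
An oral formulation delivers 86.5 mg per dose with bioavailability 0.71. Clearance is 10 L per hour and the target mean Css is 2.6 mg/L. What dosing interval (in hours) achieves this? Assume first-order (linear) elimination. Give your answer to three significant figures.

2.36 h

F·D/τ = CL·Css → τ = F·D / (CL·Css).
τ = 0.71 × 86.5 / (10 × 2.6) = 2.362 h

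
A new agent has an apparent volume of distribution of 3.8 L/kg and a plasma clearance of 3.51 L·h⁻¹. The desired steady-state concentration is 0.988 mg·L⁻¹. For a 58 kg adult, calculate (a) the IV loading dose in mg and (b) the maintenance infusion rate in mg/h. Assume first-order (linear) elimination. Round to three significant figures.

(a) 218 mg; (b) 3.47 mg/h

Vd(total) = 58 kg × 3.8 L/kg = 220.4 L
Loading dose = Vd × C = 220.4 × 0.988 = 217.8 mg
Infusion rate = 3.510 L/h × 0.988 mg/L = 3.468 mg/h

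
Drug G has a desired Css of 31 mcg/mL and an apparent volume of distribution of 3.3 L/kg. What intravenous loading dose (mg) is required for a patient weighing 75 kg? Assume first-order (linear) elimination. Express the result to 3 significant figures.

Vd = 3.3 L/kg × 75 kg = 247.5 L
LD = Vd × C = 247.5 × 31.00 = 7673 mg

7670 mg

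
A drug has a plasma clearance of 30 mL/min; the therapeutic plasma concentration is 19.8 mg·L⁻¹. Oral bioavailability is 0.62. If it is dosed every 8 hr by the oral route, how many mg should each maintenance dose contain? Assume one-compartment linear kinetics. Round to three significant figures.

CL = 30 mL/min × 60/1000 = 1.800 L/h
D = CL × Css × τ / F = 1.800 × 19.8 × 8 / 0.62 = 459.9 mg

460 mg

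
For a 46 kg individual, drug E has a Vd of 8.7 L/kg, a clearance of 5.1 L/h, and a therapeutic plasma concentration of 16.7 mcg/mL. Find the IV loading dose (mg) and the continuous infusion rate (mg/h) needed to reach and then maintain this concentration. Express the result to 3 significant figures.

Vd = 8.7 L/kg × 46 kg = 400.2 L
Loading: fill Vd to C_target → 400.2 L × 16.7 mg/L = 6683 mg
Infusion rate = 5.100 L/h × 16.7 mg/L = 85.17 mg/h

(a) 6680 mg; (b) 85.2 mg/h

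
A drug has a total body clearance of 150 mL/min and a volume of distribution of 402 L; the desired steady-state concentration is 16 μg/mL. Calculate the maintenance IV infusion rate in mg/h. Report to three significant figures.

CL = 150 mL/min = 150 × 0.06 = 9.000 L/h
Maintenance depends on clearance, not Vd — rate in must match rate out.
Infusion rate = CL · Css = 9.000 L/h × 16 mg/L = 144.0 mg/h

144 mg/h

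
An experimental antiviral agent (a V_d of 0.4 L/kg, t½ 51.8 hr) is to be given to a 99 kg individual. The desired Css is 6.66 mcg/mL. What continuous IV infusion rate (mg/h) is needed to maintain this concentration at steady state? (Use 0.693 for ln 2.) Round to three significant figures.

3.53 mg/h

Vd(total) = 99 kg × 0.4 L/kg = 39.60 L
CL = ln 2 · Vd / t½ = 0.693 × 39.60 / 51.8 = 0.5298 L/h
Infusion rate = CL × Css = 0.5298 × 6.66 = 3.528 mg/h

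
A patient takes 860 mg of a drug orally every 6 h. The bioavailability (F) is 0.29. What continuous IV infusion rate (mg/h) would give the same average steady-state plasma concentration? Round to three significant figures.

41.6 mg/h

Equivalent systemic input: infusion rate = F·D/τ.
Rate = 0.29 × 860 / 6 = 41.57 mg/h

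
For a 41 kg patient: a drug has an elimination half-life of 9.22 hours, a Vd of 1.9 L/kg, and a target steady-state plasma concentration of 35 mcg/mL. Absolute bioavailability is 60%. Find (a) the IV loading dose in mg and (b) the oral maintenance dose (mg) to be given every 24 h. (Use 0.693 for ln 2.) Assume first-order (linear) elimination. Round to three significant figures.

(a) 2730 mg; (b) 8200 mg

Vd(total) = 41 kg × 1.9 L/kg = 77.90 L
LD = Vd × C = 77.90 × 35 = 2727 mg
CL = 0.693 × Vd / t½ = 0.693 × 77.90 / 9.22 = 5.855 L/h
D = CL × Css × τ / F = 5.855 × 35 × 24 / 0.6 = 8197 mg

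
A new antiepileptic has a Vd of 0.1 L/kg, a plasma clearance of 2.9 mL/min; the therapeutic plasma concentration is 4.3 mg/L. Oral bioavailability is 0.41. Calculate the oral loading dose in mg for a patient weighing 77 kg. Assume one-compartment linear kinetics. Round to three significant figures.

80.8 mg

Vd(total) = 77 kg × 0.1 L/kg = 7.700 L
LD = Vd × C / F = 7.700 × 4.300 / 0.41 = 80.76 mg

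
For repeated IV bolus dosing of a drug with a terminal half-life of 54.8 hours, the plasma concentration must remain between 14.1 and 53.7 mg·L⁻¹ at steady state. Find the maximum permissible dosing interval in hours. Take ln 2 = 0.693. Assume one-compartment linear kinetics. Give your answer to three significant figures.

106 h

k = 0.693 / t½ = 0.693 / 54.8 = 0.01265 h⁻¹
Between IV bolus doses, concentration decays as C = C₀·e^(−kτ), so C_peak/C_trough = e^(kτ).
τ_max = ln(C_peak/C_trough) / k = ln(53.7/14.1) / 0.01265 = 1.337 / 0.01265 = 105.7 h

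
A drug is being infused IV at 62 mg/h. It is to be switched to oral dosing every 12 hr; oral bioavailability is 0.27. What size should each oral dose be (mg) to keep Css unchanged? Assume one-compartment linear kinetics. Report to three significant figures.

2760 mg

To maintain the same Css, the systemic dosing rate must be unchanged: F·D/τ = infusion rate.
D = rate × τ / F = 62 × 12 / 0.27 = 2756 mg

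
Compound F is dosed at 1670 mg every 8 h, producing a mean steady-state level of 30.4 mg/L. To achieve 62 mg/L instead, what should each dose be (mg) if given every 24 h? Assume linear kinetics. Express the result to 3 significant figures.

With linear kinetics, Css is proportional to dose rate (D/τ) at fixed clearance.
D₂ = D₁ × (Css,target / Css,current) × (τ₂/τ₁) = 1670 × (62/30.4) × (24/8) = 10220 mg

10200 mg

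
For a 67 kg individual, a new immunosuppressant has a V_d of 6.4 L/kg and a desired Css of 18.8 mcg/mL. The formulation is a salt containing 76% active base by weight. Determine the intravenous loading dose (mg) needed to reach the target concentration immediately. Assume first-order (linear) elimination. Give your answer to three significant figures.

10600 mg

Vd(total) = 67 kg × 6.4 L/kg = 428.8 L
The loading dose fills Vd to the target concentration.
LD = Vd × C / S = 428.8 × 18.80 / 0.76 = 10610 mg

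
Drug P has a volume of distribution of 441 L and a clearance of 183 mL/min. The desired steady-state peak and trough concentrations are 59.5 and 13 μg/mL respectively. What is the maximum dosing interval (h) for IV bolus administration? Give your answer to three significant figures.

CL = 183 mL/min = 183 × 0.06 = 10.98 L/h
k = CL / Vd = 10.98 / 441.0 = 0.02490 h⁻¹
Between IV bolus doses, concentration decays as C = C₀·e^(−kτ), so C_peak/C_trough = e^(kτ).
τ_max = ln(C_peak/C_trough) / k = ln(59.5/13) / 0.02490 = 1.521 / 0.02490 = 61.08 h

61.1 h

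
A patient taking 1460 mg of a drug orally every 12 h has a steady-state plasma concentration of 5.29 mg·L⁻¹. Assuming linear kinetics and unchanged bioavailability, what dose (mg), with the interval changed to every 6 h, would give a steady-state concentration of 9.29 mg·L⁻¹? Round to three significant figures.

For first-order elimination, Css ∝ F·D/(CL·τ); F and CL are unchanged, so Css ∝ D/τ.
D₂ = D₁ × (Css,target / Css,current) × (τ₂/τ₁) = 1460 × (9.29/5.29) × (6/12) = 1282 mg

1280 mg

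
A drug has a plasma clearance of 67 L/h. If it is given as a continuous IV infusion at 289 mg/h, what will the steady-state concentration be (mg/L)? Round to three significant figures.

Css = rate / CL = 289 / 67.00 = 4.313 mg/L

4.31 mg/L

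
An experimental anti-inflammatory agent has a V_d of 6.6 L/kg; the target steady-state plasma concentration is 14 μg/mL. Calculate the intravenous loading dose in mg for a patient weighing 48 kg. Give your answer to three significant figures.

4440 mg

Vd(total) = 48 kg × 6.6 L/kg = 316.8 L
The loading dose fills Vd to the target concentration.
LD = Vd × C = 316.8 × 14.00 = 4435 mg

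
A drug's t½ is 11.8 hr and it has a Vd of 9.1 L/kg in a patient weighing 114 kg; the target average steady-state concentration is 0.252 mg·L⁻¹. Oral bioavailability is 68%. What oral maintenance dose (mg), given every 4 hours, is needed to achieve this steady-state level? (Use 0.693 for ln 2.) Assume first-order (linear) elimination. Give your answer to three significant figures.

Vd(total) = 114 kg × 9.1 L/kg = 1037 L
CL = 0.693 × Vd / t½ = 0.693 × 1037 / 11.8 = 60.90 L/h
D = CL × Css × τ / F = 60.90 × 0.252 × 4 / 0.68 = 90.28 mg

90.3 mg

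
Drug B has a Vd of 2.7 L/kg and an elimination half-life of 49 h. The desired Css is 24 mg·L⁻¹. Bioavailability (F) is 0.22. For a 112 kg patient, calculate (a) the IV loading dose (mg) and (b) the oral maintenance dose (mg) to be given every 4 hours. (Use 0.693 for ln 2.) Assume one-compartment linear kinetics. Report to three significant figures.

Vd(total) = 112 kg × 2.7 L/kg = 302.4 L
LD = Vd × C = 302.4 × 24 = 7258 mg
CL = 0.693 × Vd / t½ = 0.693 × 302.4 / 49 = 4.277 L/h
D = CL × Css × τ / F = 4.277 × 24 × 4 / 0.22 = 1866 mg

(a) 7260 mg; (b) 1870 mg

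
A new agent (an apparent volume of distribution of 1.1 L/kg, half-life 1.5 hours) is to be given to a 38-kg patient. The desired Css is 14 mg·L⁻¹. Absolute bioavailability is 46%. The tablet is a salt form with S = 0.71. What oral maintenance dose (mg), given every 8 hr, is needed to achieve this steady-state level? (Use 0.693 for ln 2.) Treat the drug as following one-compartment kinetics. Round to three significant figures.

Total Vd = 1.1 × 38 = 41.80 L
k = 0.693/1.5 = 0.4620 h⁻¹, so CL = k·Vd = 0.4620 × 41.80 = 19.31 L/h
D = CL × Css × τ / F / S = 19.31 × 14 × 8 / 0.46 / 0.71 = 6622 mg

6620 mg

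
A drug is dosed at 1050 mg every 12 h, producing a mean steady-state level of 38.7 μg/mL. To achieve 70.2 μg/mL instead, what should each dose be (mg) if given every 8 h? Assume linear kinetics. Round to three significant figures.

For first-order elimination, Css ∝ F·D/(CL·τ); F and CL are unchanged, so Css ∝ D/τ.
D₂ = D₁ × (Css,target / Css,current) × (τ₂/τ₁) = 1050 × (70.2/38.7) × (8/12) = 1270 mg

1270 mg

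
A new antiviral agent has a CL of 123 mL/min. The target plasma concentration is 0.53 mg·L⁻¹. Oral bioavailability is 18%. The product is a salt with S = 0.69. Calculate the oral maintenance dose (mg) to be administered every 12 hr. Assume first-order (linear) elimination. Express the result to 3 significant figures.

378 mg

CL = 123 mL/min = 123 × 0.06 = 7.380 L/h
D = CL × Css × τ / F / S = 7.380 × 0.53 × 12 / 0.18 / 0.69 = 377.9 mg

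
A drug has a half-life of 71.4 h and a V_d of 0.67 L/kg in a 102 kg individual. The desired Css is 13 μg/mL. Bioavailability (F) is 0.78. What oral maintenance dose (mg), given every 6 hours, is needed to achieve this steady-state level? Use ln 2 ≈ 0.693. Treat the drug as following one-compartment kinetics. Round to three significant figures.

Vd = 0.67 L/kg × 102 kg = 68.34 L
CL = 0.693 × Vd / t½ = 0.693 × 68.34 / 71.4 = 0.6633 L/h
D = CL × Css × τ / F = 0.6633 × 13 × 6 / 0.78 = 66.33 mg

66.3 mg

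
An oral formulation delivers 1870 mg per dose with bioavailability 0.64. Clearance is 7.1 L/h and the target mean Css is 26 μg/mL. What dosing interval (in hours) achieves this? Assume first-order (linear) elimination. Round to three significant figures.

6.48 h

F·D/τ = CL·Css → τ = F·D / (CL·Css).
τ = 0.64 × 1870 / (7.1 × 26) = 6.483 h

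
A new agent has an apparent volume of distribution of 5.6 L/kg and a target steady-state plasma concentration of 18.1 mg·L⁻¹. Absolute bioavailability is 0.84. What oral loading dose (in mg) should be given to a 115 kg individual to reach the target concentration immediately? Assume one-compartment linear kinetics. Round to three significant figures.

13900 mg

Total Vd = 5.6 × 115 = 644.0 L
LD = Vd × C / F = 644.0 × 18.10 / 0.84 = 13880 mg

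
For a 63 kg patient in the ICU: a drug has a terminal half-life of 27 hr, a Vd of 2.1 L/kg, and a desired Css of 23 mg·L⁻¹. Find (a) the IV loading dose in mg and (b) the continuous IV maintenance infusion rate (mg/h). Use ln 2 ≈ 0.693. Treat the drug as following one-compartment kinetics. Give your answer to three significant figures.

(a) 3040 mg; (b) 78.1 mg/h

Vd = 2.1 L/kg × 63 kg = 132.3 L
LD = Vd × C = 132.3 × 23 = 3043 mg
CL = 0.693 × Vd / t½ = 0.693 × 132.3 / 27 = 3.396 L/h
Infusion rate = CL × Css = 3.396 × 23 = 78.11 mg/h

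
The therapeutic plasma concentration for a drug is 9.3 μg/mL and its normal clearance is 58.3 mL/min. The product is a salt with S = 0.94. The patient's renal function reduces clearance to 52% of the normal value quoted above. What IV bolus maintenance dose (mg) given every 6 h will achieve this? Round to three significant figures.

CL = 58.3 mL/min × 60/1000 = 3.498 L/h
Patient clearance = 0.52 × 3.498 = 1.819 L/h
D = CL × Css × τ / S = 1.819 × 9.3 × 6 / 0.94 = 108.0 mg

108 mg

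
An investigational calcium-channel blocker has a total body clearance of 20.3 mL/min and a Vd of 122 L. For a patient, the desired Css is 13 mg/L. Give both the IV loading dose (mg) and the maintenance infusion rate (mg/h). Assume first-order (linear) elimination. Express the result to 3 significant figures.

Loading dose = Vd × C = 122.0 × 13 = 1586 mg
Convert clearance: 20.3 mL/min × 60 min/h ÷ 1000 mL/L = 1.218 L/h
Maintenance: replace elimination → rate = CL × Css = 1.218 × 13 = 15.83 mg/h

(a) 1590 mg; (b) 15.8 mg/h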